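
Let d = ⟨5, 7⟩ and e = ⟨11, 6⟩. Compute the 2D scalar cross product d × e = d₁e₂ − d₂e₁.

-47

5·6 - 7·11 = 30 - 77 = -47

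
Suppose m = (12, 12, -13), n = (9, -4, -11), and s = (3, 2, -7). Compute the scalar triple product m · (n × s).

n × s:
i: (-4)·(-7) - (-11)·2 = 28 - (-22) = 50
j: (-11)·3 - 9·(-7) = -33 - (-63) = 30
k: 9·2 - (-4)·3 = 18 - (-12) = 30
n × s = (50, 30, 30)
m · (n × s) = 12·50 + 12·30 + (-13)·30 = 600 + 360 - 390 = 570

570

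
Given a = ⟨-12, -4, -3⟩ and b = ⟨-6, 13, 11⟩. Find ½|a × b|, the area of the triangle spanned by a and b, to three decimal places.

i: (-4)·11 - (-3)·13 = -44 - (-39) = -5
j: (-3)·(-6) - (-12)·11 = 18 - (-132) = 150
k: (-12)·13 - (-4)·(-6) = -156 - 24 = -180
a × b = (-5, 150, -180)
|a × b| = √((-5)² + 150² + (-180)²) = √54925 ≈ 234.3608
area = ½ · 234.3608 ≈ 117.180

117.180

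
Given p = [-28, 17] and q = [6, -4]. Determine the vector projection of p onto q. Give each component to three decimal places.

p · q = (-28)·6 + 17·(-4) = -168 - 68 = -236
|q|² = 36 + 16 = 52
proj_q p = (-236/52) · (6, -4) ≈ (-27.231, 18.154)

(-27.231, 18.154)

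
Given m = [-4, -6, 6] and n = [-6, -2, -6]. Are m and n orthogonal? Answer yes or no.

m · n = (-4)·(-6) + (-6)·(-2) + 6·(-6) = 24 + 12 - 36 = 0
Zero, so the vectors are orthogonal.

yes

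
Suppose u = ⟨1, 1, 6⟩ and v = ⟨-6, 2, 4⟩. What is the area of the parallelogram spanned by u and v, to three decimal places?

i: 1·4 - 6·2 = 4 - 12 = -8
j: 6·(-6) - 1·4 = -36 - 4 = -40
k: 1·2 - 1·(-6) = 2 - (-6) = 8
u × v = (-8, -40, 8)
|u × v| = √((-8)² + (-40)² + 8²) = √1728 ≈ 41.5692

41.569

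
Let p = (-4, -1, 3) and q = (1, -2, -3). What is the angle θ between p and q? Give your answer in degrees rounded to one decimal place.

p · q = (-4)·1 + (-1)·(-2) + 3·(-3) = -4 + 2 - 9 = -11
|p|² = 16 + 1 + 9 = 26,  |p| = √26 ≈ 5.099020
|q|² = 1 + 4 + 9 = 14,  |q| = √14 ≈ 3.741657
cos θ = -11 / (5.099020 · 3.741657) ≈ -0.57656
θ = arccos(-0.57656) ≈ 125.2°

125.2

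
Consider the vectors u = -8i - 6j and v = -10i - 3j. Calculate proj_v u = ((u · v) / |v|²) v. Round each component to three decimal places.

u · v = (-8)·(-10) + (-6)·(-3) = 80 + 18 = 98
|v|² = 100 + 9 = 109
proj_v u = (98/109) · (-10, -3) ≈ (-8.991, -2.697)

(-8.991, -2.697)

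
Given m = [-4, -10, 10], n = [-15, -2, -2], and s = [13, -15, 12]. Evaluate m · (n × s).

n × s:
i: (-2)·12 - (-2)·(-15) = -24 - 30 = -54
j: (-2)·13 - (-15)·12 = -26 - (-180) = 154
k: (-15)·(-15) - (-2)·13 = 225 - (-26) = 251
n × s = (-54, 154, 251)
m · (n × s) = (-4)·(-54) + (-10)·154 + 10·251 = 216 - 1540 + 2510 = 1186

1186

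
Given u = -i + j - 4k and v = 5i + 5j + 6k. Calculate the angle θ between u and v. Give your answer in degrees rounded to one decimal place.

u · v = (-1)·5 + 1·5 + (-4)·6 = -5 + 5 - 24 = -24
|u|² = 1 + 1 + 16 = 18,  |u| = √18 ≈ 4.242641
|v|² = 25 + 25 + 36 = 86,  |v| = √86 ≈ 9.273618
cos θ = -24 / (4.242641 · 9.273618) ≈ -0.60999
θ = arccos(-0.60999) ≈ 127.6°

127.6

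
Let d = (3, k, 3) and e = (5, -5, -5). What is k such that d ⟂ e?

d · e = 3·5 + k·(-5) + 3·(-5) = 0 - 5k
Set equal to 0: -5k = 0, so k = 0.

0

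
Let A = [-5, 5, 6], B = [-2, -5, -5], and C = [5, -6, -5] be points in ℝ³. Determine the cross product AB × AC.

AB = (3, -10, -11)
AC = (10, -11, -11)
i: (-10)·(-11) - (-11)·(-11) = 110 - 121 = -11
j: (-11)·10 - 3·(-11) = -110 - (-33) = -77
k: 3·(-11) - (-10)·10 = -33 - (-100) = 67
AB × AC = (-11, -77, 67)

(-11, -77, 67)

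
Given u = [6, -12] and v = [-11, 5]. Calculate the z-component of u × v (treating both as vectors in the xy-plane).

-102

6·5 - (-12)·(-11) = 30 - 132 = -102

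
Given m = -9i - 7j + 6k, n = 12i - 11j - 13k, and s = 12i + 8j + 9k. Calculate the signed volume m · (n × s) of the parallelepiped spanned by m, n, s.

3171

n × s:
i: (-11)·9 - (-13)·8 = -99 - (-104) = 5
j: (-13)·12 - 12·9 = -156 - 108 = -264
k: 12·8 - (-11)·12 = 96 - (-132) = 228
n × s = (5, -264, 228)
m · (n × s) = (-9)·5 + (-7)·(-264) + 6·228 = -45 + 1848 + 1368 = 3171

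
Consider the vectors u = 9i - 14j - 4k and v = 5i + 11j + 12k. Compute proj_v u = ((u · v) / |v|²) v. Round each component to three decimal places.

(-2.707, -5.955, -6.497)

u · v = 9·5 + (-14)·11 + (-4)·12 = 45 - 154 - 48 = -157
|v|² = 25 + 121 + 144 = 290
proj_v u = (-157/290) · (5, 11, 12) ≈ (-2.707, -5.955, -6.497)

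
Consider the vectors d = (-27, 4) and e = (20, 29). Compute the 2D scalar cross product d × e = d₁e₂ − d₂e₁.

(-27)·29 - 4·20 = -783 - 80 = -863

-863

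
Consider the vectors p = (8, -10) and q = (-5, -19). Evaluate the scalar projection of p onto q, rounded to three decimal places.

p · q = 8·(-5) + (-10)·(-19) = -40 + 190 = 150
|q| = √(25 + 361) = √386 ≈ 19.6469
comp_q p = 150 / √386 ≈ 7.635

7.635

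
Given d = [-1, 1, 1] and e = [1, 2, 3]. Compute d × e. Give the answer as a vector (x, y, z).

(1, 4, -3)

i: 1·3 - 1·2 = 3 - 2 = 1
j: 1·1 - (-1)·3 = 1 - (-3) = 4
k: (-1)·2 - 1·1 = -2 - 1 = -3
d × e = (1, 4, -3)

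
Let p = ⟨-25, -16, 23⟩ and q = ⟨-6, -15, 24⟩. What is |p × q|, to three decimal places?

541.116

i: (-16)·24 - 23·(-15) = -384 - (-345) = -39
j: 23·(-6) - (-25)·24 = -138 - (-600) = 462
k: (-25)·(-15) - (-16)·(-6) = 375 - 96 = 279
p × q = (-39, 462, 279)
|p × q| = √((-39)² + 462² + 279²) = √292806 ≈ 541.1155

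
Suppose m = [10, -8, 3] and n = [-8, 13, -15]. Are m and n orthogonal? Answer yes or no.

no

m · n = 10·(-8) + (-8)·13 + 3·(-15) = -80 - 104 - 45 = -229
Nonzero, so the vectors are not orthogonal.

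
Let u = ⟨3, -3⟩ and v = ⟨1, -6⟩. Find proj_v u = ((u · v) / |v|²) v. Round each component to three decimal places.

u · v = 3·1 + (-3)·(-6) = 3 + 18 = 21
|v|² = 1 + 36 = 37
proj_v u = (21/37) · (1, -6) ≈ (0.568, -3.405)

(0.568, -3.405)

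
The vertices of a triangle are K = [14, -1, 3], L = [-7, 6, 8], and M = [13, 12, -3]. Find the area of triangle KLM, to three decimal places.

157.612

KL = (-21, 7, 5),  KM = (-1, 13, -6)
i: 7·(-6) - 5·13 = -42 - 65 = -107
j: 5·(-1) - (-21)·(-6) = -5 - 126 = -131
k: (-21)·13 - 7·(-1) = -273 - (-7) = -266
KL × KM = (-107, -131, -266)
|KL × KM| = √99366 ≈ 315.2237
area = ½ · 315.2237 ≈ 157.612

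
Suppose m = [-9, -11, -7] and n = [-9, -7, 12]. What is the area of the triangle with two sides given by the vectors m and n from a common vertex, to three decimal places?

125.795

i: (-11)·12 - (-7)·(-7) = -132 - 49 = -181
j: (-7)·(-9) - (-9)·12 = 63 - (-108) = 171
k: (-9)·(-7) - (-11)·(-9) = 63 - 99 = -36
m × n = (-181, 171, -36)
|m × n| = √((-181)² + 171² + (-36)²) = √63298 ≈ 251.5909
area = ½ · 251.5909 ≈ 125.795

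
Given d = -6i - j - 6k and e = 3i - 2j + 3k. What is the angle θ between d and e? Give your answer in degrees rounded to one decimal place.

148.0

d · e = (-6)·3 + (-1)·(-2) + (-6)·3 = -18 + 2 - 18 = -34
|d|² = 36 + 1 + 36 = 73,  |d| = √73 ≈ 8.544004
|e|² = 9 + 4 + 9 = 22,  |e| = √22 ≈ 4.690416
cos θ = -34 / (8.544004 · 4.690416) ≈ -0.84841
θ = arccos(-0.84841) ≈ 148.0°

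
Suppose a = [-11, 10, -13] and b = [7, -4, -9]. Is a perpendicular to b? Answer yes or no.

yes

a · b = (-11)·7 + 10·(-4) + (-13)·(-9) = -77 - 40 + 117 = 0
Zero, so the vectors are orthogonal.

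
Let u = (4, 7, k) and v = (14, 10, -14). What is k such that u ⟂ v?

u · v = 4·14 + 7·10 + k·(-14) = 126 - 14k
Set equal to 0: -14k = -126, so k = 9.

9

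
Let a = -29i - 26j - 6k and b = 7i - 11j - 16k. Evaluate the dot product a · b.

a · b = (-29)·7 + (-26)·(-11) + (-6)·(-16) = -203 + 286 + 96 = 179

179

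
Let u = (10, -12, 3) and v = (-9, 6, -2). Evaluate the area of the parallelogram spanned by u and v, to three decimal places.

48.877

i: (-12)·(-2) - 3·6 = 24 - 18 = 6
j: 3·(-9) - 10·(-2) = -27 - (-20) = -7
k: 10·6 - (-12)·(-9) = 60 - 108 = -48
u × v = (6, -7, -48)
|u × v| = √(6² + (-7)² + (-48)²) = √2389 ≈ 48.8774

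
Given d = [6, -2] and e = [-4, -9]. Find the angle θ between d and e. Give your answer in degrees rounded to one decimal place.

d · e = 6·(-4) + (-2)·(-9) = -24 + 18 = -6
|d|² = 36 + 4 = 40,  |d| = √40 ≈ 6.324555
|e|² = 16 + 81 = 97,  |e| = √97 ≈ 9.848858
cos θ = -6 / (6.324555 · 9.848858) ≈ -0.09632
θ = arccos(-0.09632) ≈ 95.5°

95.5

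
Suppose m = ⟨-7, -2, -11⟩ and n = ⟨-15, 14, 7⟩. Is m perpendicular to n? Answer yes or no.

yes

m · n = (-7)·(-15) + (-2)·14 + (-11)·7 = 105 - 28 - 77 = 0
Zero, so the vectors are orthogonal.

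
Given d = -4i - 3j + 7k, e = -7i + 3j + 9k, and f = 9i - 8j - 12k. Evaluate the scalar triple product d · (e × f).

68

e × f:
i: 3·(-12) - 9·(-8) = -36 - (-72) = 36
j: 9·9 - (-7)·(-12) = 81 - 84 = -3
k: (-7)·(-8) - 3·9 = 56 - 27 = 29
e × f = (36, -3, 29)
d · (e × f) = (-4)·36 + (-3)·(-3) + 7·29 = -144 + 9 + 203 = 68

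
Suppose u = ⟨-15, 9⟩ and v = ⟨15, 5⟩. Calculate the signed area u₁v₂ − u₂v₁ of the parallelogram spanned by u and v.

-210

(-15)·5 - 9·15 = -75 - 135 = -210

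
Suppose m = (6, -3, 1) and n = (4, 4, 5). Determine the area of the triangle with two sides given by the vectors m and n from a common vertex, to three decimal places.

i: (-3)·5 - 1·4 = -15 - 4 = -19
j: 1·4 - 6·5 = 4 - 30 = -26
k: 6·4 - (-3)·4 = 24 - (-12) = 36
m × n = (-19, -26, 36)
|m × n| = √((-19)² + (-26)² + 36²) = √2333 ≈ 48.3011
area = ½ · 48.3011 ≈ 24.151

24.151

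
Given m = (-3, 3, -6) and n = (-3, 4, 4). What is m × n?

(36, 30, -3)

i: 3·4 - (-6)·4 = 12 - (-24) = 36
j: (-6)·(-3) - (-3)·4 = 18 - (-12) = 30
k: (-3)·4 - 3·(-3) = -12 - (-9) = -3
m × n = (36, 30, -3)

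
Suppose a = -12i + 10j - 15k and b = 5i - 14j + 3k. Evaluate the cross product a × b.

i: 10·3 - (-15)·(-14) = 30 - 210 = -180
j: (-15)·5 - (-12)·3 = -75 - (-36) = -39
k: (-12)·(-14) - 10·5 = 168 - 50 = 118
a × b = (-180, -39, 118)

(-180, -39, 118)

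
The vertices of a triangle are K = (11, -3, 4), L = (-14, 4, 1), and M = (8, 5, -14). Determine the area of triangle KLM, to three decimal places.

243.375

KL = (-25, 7, -3),  KM = (-3, 8, -18)
i: 7·(-18) - (-3)·8 = -126 - (-24) = -102
j: (-3)·(-3) - (-25)·(-18) = 9 - 450 = -441
k: (-25)·8 - 7·(-3) = -200 - (-21) = -179
KL × KM = (-102, -441, -179)
|KL × KM| = √236926 ≈ 486.7504
area = ½ · 486.7504 ≈ 243.375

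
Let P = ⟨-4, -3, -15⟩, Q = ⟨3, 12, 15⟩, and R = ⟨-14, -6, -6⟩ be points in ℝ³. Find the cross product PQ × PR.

PQ = (7, 15, 30)
PR = (-10, -3, 9)
i: 15·9 - 30·(-3) = 135 - (-90) = 225
j: 30·(-10) - 7·9 = -300 - 63 = -363
k: 7·(-3) - 15·(-10) = -21 - (-150) = 129
PQ × PR = (225, -363, 129)

(225, -363, 129)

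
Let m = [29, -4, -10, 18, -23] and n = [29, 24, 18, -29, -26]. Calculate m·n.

m · n = 29·29 + (-4)·24 + (-10)·18 + 18·(-29) + (-23)·(-26) = 841 - 96 - 180 - 522 + 598 = 641

641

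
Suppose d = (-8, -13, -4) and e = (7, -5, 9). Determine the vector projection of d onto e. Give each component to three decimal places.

d · e = (-8)·7 + (-13)·(-5) + (-4)·9 = -56 + 65 - 36 = -27
|e|² = 49 + 25 + 81 = 155
proj_e d = (-27/155) · (7, -5, 9) ≈ (-1.219, 0.871, -1.568)

(-1.219, 0.871, -1.568)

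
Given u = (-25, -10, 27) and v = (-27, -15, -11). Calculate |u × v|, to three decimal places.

i: (-10)·(-11) - 27·(-15) = 110 - (-405) = 515
j: 27·(-27) - (-25)·(-11) = -729 - 275 = -1004
k: (-25)·(-15) - (-10)·(-27) = 375 - 270 = 105
u × v = (515, -1004, 105)
|u × v| = √(515² + (-1004)² + 105²) = √1284266 ≈ 1133.2546

1133.255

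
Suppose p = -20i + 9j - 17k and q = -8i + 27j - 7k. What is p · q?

522

p · q = (-20)·(-8) + 9·27 + (-17)·(-7) = 160 + 243 + 119 = 522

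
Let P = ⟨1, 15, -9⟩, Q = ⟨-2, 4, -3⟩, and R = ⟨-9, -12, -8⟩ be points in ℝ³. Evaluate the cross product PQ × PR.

PQ = (-3, -11, 6)
PR = (-10, -27, 1)
i: (-11)·1 - 6·(-27) = -11 - (-162) = 151
j: 6·(-10) - (-3)·1 = -60 - (-3) = -57
k: (-3)·(-27) - (-11)·(-10) = 81 - 110 = -29
PQ × PR = (151, -57, -29)

(151, -57, -29)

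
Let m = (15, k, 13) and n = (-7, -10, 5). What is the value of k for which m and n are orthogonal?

-4

m · n = 15·(-7) + k·(-10) + 13·5 = -40 - 10k
Set equal to 0: -10k = 40, so k = -4.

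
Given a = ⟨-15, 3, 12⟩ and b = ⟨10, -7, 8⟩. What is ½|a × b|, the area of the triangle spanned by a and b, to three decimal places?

136.829

i: 3·8 - 12·(-7) = 24 - (-84) = 108
j: 12·10 - (-15)·8 = 120 - (-120) = 240
k: (-15)·(-7) - 3·10 = 105 - 30 = 75
a × b = (108, 240, 75)
|a × b| = √(108² + 240² + 75²) = √74889 ≈ 273.6585
area = ½ · 273.6585 ≈ 136.829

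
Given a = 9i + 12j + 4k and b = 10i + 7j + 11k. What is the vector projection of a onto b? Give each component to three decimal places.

(8.074, 5.652, 8.881)

a · b = 9·10 + 12·7 + 4·11 = 90 + 84 + 44 = 218
|b|² = 100 + 49 + 121 = 270
proj_b a = (218/270) · (10, 7, 11) ≈ (8.074, 5.652, 8.881)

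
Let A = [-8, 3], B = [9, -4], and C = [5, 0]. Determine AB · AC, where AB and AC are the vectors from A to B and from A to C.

AB = B − A = (17, -7)
AC = C − A = (13, -3)
AB · AC = 17·13 + (-7)·(-3) = 221 + 21 = 242

242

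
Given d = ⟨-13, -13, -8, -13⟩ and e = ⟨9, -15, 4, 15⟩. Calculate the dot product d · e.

d · e = (-13)·9 + (-13)·(-15) + (-8)·4 + (-13)·15 = -117 + 195 - 32 - 195 = -149

-149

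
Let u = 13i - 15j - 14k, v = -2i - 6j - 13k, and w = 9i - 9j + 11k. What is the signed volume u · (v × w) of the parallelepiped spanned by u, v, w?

v × w:
i: (-6)·11 - (-13)·(-9) = -66 - 117 = -183
j: (-13)·9 - (-2)·11 = -117 - (-22) = -95
k: (-2)·(-9) - (-6)·9 = 18 - (-54) = 72
v × w = (-183, -95, 72)
u · (v × w) = 13·(-183) + (-15)·(-95) + (-14)·72 = -2379 + 1425 - 1008 = -1962

-1962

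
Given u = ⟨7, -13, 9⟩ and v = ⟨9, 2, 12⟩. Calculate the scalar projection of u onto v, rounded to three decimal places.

9.582

u · v = 7·9 + (-13)·2 + 9·12 = 63 - 26 + 108 = 145
|v| = √(81 + 4 + 144) = √229 ≈ 15.1327
comp_v u = 145 / √229 ≈ 9.582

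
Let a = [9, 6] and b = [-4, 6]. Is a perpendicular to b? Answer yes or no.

yes

a · b = 9·(-4) + 6·6 = -36 + 36 = 0
Zero, so the vectors are orthogonal.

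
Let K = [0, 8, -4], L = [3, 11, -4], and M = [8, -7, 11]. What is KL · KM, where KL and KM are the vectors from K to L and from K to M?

KL = L − K = (3, 3, 0)
KM = M − K = (8, -15, 15)
KL · KM = 3·8 + 3·(-15) + 0·15 = 24 - 45 + 0 = -21

-21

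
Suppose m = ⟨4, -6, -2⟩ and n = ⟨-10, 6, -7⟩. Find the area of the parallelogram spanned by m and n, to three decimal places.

i: (-6)·(-7) - (-2)·6 = 42 - (-12) = 54
j: (-2)·(-10) - 4·(-7) = 20 - (-28) = 48
k: 4·6 - (-6)·(-10) = 24 - 60 = -36
m × n = (54, 48, -36)
|m × n| = √(54² + 48² + (-36)²) = √6516 ≈ 80.7217

80.722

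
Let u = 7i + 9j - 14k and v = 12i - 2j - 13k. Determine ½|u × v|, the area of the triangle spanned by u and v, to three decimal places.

i: 9·(-13) - (-14)·(-2) = -117 - 28 = -145
j: (-14)·12 - 7·(-13) = -168 - (-91) = -77
k: 7·(-2) - 9·12 = -14 - 108 = -122
u × v = (-145, -77, -122)
|u × v| = √((-145)² + (-77)² + (-122)²) = √41838 ≈ 204.5434
area = ½ · 204.5434 ≈ 102.272

102.272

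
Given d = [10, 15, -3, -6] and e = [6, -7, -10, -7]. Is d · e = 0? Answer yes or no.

d · e = 10·6 + 15·(-7) + (-3)·(-10) + (-6)·(-7) = 60 - 105 + 30 + 42 = 27
Nonzero, so the vectors are not orthogonal.

no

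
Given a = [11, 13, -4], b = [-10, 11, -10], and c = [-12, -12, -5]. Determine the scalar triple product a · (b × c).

-2023

b × c:
i: 11·(-5) - (-10)·(-12) = -55 - 120 = -175
j: (-10)·(-12) - (-10)·(-5) = 120 - 50 = 70
k: (-10)·(-12) - 11·(-12) = 120 - (-132) = 252
b × c = (-175, 70, 252)
a · (b × c) = 11·(-175) + 13·70 + (-4)·252 = -1925 + 910 - 1008 = -2023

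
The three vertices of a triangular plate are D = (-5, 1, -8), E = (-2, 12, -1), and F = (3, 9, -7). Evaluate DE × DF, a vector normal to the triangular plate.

DE = (3, 11, 7)
DF = (8, 8, 1)
i: 11·1 - 7·8 = 11 - 56 = -45
j: 7·8 - 3·1 = 56 - 3 = 53
k: 3·8 - 11·8 = 24 - 88 = -64
DE × DF = (-45, 53, -64)

(-45, 53, -64)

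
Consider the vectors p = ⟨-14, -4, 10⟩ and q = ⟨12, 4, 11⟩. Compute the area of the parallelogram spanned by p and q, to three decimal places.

286.698

i: (-4)·11 - 10·4 = -44 - 40 = -84
j: 10·12 - (-14)·11 = 120 - (-154) = 274
k: (-14)·4 - (-4)·12 = -56 - (-48) = -8
p × q = (-84, 274, -8)
|p × q| = √((-84)² + 274² + (-8)²) = √82196 ≈ 286.6984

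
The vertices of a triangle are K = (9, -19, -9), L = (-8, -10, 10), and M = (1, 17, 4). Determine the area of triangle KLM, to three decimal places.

KL = (-17, 9, 19),  KM = (-8, 36, 13)
i: 9·13 - 19·36 = 117 - 684 = -567
j: 19·(-8) - (-17)·13 = -152 - (-221) = 69
k: (-17)·36 - 9·(-8) = -612 - (-72) = -540
KL × KM = (-567, 69, -540)
|KL × KM| = √617850 ≈ 786.0344
area = ½ · 786.0344 ≈ 393.017

393.017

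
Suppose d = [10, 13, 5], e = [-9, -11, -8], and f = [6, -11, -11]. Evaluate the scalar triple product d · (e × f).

-756

e × f:
i: (-11)·(-11) - (-8)·(-11) = 121 - 88 = 33
j: (-8)·6 - (-9)·(-11) = -48 - 99 = -147
k: (-9)·(-11) - (-11)·6 = 99 - (-66) = 165
e × f = (33, -147, 165)
d · (e × f) = 10·33 + 13·(-147) + 5·165 = 330 - 1911 + 825 = -756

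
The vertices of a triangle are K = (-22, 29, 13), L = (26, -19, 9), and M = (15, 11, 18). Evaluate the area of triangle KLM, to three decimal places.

KL = (48, -48, -4),  KM = (37, -18, 5)
i: (-48)·5 - (-4)·(-18) = -240 - 72 = -312
j: (-4)·37 - 48·5 = -148 - 240 = -388
k: 48·(-18) - (-48)·37 = -864 - (-1776) = 912
KL × KM = (-312, -388, 912)
|KL × KM| = √1079632 ≈ 1039.0534
area = ½ · 1039.0534 ≈ 519.527

519.527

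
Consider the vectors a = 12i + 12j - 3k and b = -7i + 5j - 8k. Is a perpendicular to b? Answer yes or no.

a · b = 12·(-7) + 12·5 + (-3)·(-8) = -84 + 60 + 24 = 0
Zero, so the vectors are orthogonal.

yes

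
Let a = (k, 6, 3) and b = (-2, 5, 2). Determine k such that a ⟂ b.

18

a · b = k·(-2) + 6·5 + 3·2 = 36 - 2k
Set equal to 0: -2k = -36, so k = 18.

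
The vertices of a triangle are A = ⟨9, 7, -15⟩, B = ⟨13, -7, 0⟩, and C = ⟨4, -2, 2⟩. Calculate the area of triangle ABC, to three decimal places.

AB = (4, -14, 15),  AC = (-5, -9, 17)
i: (-14)·17 - 15·(-9) = -238 - (-135) = -103
j: 15·(-5) - 4·17 = -75 - 68 = -143
k: 4·(-9) - (-14)·(-5) = -36 - 70 = -106
AB × AC = (-103, -143, -106)
|AB × AC| = √42294 ≈ 205.6551
area = ½ · 205.6551 ≈ 102.828

102.828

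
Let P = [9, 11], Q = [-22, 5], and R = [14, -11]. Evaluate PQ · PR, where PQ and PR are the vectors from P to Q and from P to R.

PQ = Q − P = (-31, -6)
PR = R − P = (5, -22)
PQ · PR = (-31)·5 + (-6)·(-22) = -155 + 132 = -23

-23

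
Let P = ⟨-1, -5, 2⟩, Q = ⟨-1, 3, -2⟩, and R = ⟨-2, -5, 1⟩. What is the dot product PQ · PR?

PQ = Q − P = (0, 8, -4)
PR = R − P = (-1, 0, -1)
PQ · PR = 0·(-1) + 8·0 + (-4)·(-1) = 0 + 0 + 4 = 4

4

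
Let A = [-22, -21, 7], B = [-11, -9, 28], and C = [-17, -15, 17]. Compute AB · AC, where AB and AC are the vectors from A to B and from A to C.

AB = B − A = (11, 12, 21)
AC = C − A = (5, 6, 10)
AB · AC = 11·5 + 12·6 + 21·10 = 55 + 72 + 210 = 337

337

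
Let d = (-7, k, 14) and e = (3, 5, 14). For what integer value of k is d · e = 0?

-35

d · e = (-7)·3 + k·5 + 14·14 = 175 + 5k
Set equal to 0: 5k = -175, so k = -35.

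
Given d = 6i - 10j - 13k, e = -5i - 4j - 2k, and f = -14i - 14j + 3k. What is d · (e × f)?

-852

e × f:
i: (-4)·3 - (-2)·(-14) = -12 - 28 = -40
j: (-2)·(-14) - (-5)·3 = 28 - (-15) = 43
k: (-5)·(-14) - (-4)·(-14) = 70 - 56 = 14
e × f = (-40, 43, 14)
d · (e × f) = 6·(-40) + (-10)·43 + (-13)·14 = -240 - 430 - 182 = -852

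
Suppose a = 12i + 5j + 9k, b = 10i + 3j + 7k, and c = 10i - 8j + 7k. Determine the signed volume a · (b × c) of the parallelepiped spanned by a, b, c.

b × c:
i: 3·7 - 7·(-8) = 21 - (-56) = 77
j: 7·10 - 10·7 = 70 - 70 = 0
k: 10·(-8) - 3·10 = -80 - 30 = -110
b × c = (77, 0, -110)
a · (b × c) = 12·77 + 5·0 + 9·(-110) = 924 + 0 - 990 = -66

-66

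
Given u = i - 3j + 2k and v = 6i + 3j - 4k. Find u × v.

i: (-3)·(-4) - 2·3 = 12 - 6 = 6
j: 2·6 - 1·(-4) = 12 - (-4) = 16
k: 1·3 - (-3)·6 = 3 - (-18) = 21
u × v = (6, 16, 21)

(6, 16, 21)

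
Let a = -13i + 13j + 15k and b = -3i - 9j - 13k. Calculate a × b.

(-34, -214, 156)

i: 13·(-13) - 15·(-9) = -169 - (-135) = -34
j: 15·(-3) - (-13)·(-13) = -45 - 169 = -214
k: (-13)·(-9) - 13·(-3) = 117 - (-39) = 156
a × b = (-34, -214, 156)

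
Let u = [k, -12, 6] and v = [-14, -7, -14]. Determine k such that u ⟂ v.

0

u · v = k·(-14) + (-12)·(-7) + 6·(-14) = 0 - 14k
Set equal to 0: -14k = 0, so k = 0.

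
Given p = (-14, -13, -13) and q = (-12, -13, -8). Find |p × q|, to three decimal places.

82.686

i: (-13)·(-8) - (-13)·(-13) = 104 - 169 = -65
j: (-13)·(-12) - (-14)·(-8) = 156 - 112 = 44
k: (-14)·(-13) - (-13)·(-12) = 182 - 156 = 26
p × q = (-65, 44, 26)
|p × q| = √((-65)² + 44² + 26²) = √6837 ≈ 82.6862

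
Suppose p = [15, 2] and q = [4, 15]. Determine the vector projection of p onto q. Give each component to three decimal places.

p · q = 15·4 + 2·15 = 60 + 30 = 90
|q|² = 16 + 225 = 241
proj_q p = (90/241) · (4, 15) ≈ (1.494, 5.602)

(1.494, 5.602)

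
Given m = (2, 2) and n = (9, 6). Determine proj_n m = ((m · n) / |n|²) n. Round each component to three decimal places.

(2.308, 1.538)

m · n = 2·9 + 2·6 = 18 + 12 = 30
|n|² = 81 + 36 = 117
proj_n m = (30/117) · (9, 6) ≈ (2.308, 1.538)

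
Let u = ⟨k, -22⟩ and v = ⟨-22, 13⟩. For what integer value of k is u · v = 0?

-13

u · v = k·(-22) + (-22)·13 = -286 - 22k
Set equal to 0: -22k = 286, so k = -13.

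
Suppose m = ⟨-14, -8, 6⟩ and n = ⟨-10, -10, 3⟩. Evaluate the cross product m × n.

(36, -18, 60)

i: (-8)·3 - 6·(-10) = -24 - (-60) = 36
j: 6·(-10) - (-14)·3 = -60 - (-42) = -18
k: (-14)·(-10) - (-8)·(-10) = 140 - 80 = 60
m × n = (36, -18, 60)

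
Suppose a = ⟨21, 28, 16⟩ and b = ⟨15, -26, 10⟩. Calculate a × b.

(696, 30, -966)

i: 28·10 - 16·(-26) = 280 - (-416) = 696
j: 16·15 - 21·10 = 240 - 210 = 30
k: 21·(-26) - 28·15 = -546 - 420 = -966
a × b = (696, 30, -966)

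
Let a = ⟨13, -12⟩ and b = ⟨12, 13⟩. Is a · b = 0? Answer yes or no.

a · b = 13·12 + (-12)·13 = 156 - 156 = 0
Zero, so the vectors are orthogonal.

yes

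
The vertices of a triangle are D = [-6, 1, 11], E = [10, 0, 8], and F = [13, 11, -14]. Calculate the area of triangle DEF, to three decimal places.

DE = (16, -1, -3),  DF = (19, 10, -25)
i: (-1)·(-25) - (-3)·10 = 25 - (-30) = 55
j: (-3)·19 - 16·(-25) = -57 - (-400) = 343
k: 16·10 - (-1)·19 = 160 - (-19) = 179
DE × DF = (55, 343, 179)
|DE × DF| = √152715 ≈ 390.7877
area = ½ · 390.7877 ≈ 195.394

195.394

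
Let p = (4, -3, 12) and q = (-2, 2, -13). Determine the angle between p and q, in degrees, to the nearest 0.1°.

169.4

p · q = 4·(-2) + (-3)·2 + 12·(-13) = -8 - 6 - 156 = -170
|p|² = 16 + 9 + 144 = 169,  |p| = √169 ≈ 13.000000
|q|² = 4 + 4 + 169 = 177,  |q| = √177 ≈ 13.304135
cos θ = -170 / (13.000000 · 13.304135) ≈ -0.98292
θ = arccos(-0.98292) ≈ 169.4°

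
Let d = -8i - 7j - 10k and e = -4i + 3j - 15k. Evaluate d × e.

i: (-7)·(-15) - (-10)·3 = 105 - (-30) = 135
j: (-10)·(-4) - (-8)·(-15) = 40 - 120 = -80
k: (-8)·3 - (-7)·(-4) = -24 - 28 = -52
d × e = (135, -80, -52)

(135, -80, -52)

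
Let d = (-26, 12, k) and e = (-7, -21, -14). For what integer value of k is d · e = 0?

-5

d · e = (-26)·(-7) + 12·(-21) + k·(-14) = -70 - 14k
Set equal to 0: -14k = 70, so k = -5.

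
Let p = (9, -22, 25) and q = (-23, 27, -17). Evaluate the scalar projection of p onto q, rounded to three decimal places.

p · q = 9·(-23) + (-22)·27 + 25·(-17) = -207 - 594 - 425 = -1226
|q| = √(529 + 729 + 289) = √1547 ≈ 39.3319
comp_q p = -1226 / √1547 ≈ -31.171

-31.171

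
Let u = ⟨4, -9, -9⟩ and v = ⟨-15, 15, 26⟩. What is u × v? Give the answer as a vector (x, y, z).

i: (-9)·26 - (-9)·15 = -234 - (-135) = -99
j: (-9)·(-15) - 4·26 = 135 - 104 = 31
k: 4·15 - (-9)·(-15) = 60 - 135 = -75
u × v = (-99, 31, -75)

(-99, 31, -75)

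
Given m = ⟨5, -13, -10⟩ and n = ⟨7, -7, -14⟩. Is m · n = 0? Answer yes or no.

m · n = 5·7 + (-13)·(-7) + (-10)·(-14) = 35 + 91 + 140 = 266
Nonzero, so the vectors are not orthogonal.

no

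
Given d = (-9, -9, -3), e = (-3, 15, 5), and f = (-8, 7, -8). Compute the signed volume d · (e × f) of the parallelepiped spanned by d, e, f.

e × f:
i: 15·(-8) - 5·7 = -120 - 35 = -155
j: 5·(-8) - (-3)·(-8) = -40 - 24 = -64
k: (-3)·7 - 15·(-8) = -21 - (-120) = 99
e × f = (-155, -64, 99)
d · (e × f) = (-9)·(-155) + (-9)·(-64) + (-3)·99 = 1395 + 576 - 297 = 1674

1674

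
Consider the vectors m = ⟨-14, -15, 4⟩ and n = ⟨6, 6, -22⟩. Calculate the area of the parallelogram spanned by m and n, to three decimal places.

i: (-15)·(-22) - 4·6 = 330 - 24 = 306
j: 4·6 - (-14)·(-22) = 24 - 308 = -284
k: (-14)·6 - (-15)·6 = -84 - (-90) = 6
m × n = (306, -284, 6)
|m × n| = √(306² + (-284)² + 6²) = √174328 ≈ 417.5260

417.526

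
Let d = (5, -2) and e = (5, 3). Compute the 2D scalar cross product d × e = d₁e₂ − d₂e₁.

25

5·3 - (-2)·5 = 15 - (-10) = 25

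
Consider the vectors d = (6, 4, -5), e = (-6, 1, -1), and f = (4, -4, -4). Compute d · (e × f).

e × f:
i: 1·(-4) - (-1)·(-4) = -4 - 4 = -8
j: (-1)·4 - (-6)·(-4) = -4 - 24 = -28
k: (-6)·(-4) - 1·4 = 24 - 4 = 20
e × f = (-8, -28, 20)
d · (e × f) = 6·(-8) + 4·(-28) + (-5)·20 = -48 - 112 - 100 = -260

-260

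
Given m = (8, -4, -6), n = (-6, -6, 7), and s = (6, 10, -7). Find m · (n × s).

-80

n × s:
i: (-6)·(-7) - 7·10 = 42 - 70 = -28
j: 7·6 - (-6)·(-7) = 42 - 42 = 0
k: (-6)·10 - (-6)·6 = -60 - (-36) = -24
n × s = (-28, 0, -24)
m · (n × s) = 8·(-28) + (-4)·0 + (-6)·(-24) = -224 + 0 + 144 = -80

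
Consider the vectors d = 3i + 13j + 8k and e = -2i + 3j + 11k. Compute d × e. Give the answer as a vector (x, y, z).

(119, -49, 35)

i: 13·11 - 8·3 = 143 - 24 = 119
j: 8·(-2) - 3·11 = -16 - 33 = -49
k: 3·3 - 13·(-2) = 9 - (-26) = 35
d × e = (119, -49, 35)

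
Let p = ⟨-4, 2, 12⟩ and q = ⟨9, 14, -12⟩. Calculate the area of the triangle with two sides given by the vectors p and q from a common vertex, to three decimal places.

107.168

i: 2·(-12) - 12·14 = -24 - 168 = -192
j: 12·9 - (-4)·(-12) = 108 - 48 = 60
k: (-4)·14 - 2·9 = -56 - 18 = -74
p × q = (-192, 60, -74)
|p × q| = √((-192)² + 60² + (-74)²) = √45940 ≈ 214.3362
area = ½ · 214.3362 ≈ 107.168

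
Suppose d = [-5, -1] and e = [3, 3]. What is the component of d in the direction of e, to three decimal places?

-4.243

d · e = (-5)·3 + (-1)·3 = -15 - 3 = -18
|e| = √(9 + 9) = √18 ≈ 4.2426
comp_e d = -18 / √18 ≈ -4.243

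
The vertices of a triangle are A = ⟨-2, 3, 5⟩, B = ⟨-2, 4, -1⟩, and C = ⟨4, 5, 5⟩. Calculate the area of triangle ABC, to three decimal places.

AB = (0, 1, -6),  AC = (6, 2, 0)
i: 1·0 - (-6)·2 = 0 - (-12) = 12
j: (-6)·6 - 0·0 = -36 - 0 = -36
k: 0·2 - 1·6 = 0 - 6 = -6
AB × AC = (12, -36, -6)
|AB × AC| = √1476 ≈ 38.4187
area = ½ · 38.4187 ≈ 19.209

19.209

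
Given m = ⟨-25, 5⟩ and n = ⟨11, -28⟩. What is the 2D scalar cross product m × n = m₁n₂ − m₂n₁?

645

(-25)·(-28) - 5·11 = 700 - 55 = 645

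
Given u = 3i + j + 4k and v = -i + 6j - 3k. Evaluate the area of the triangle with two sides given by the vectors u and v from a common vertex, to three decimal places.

i: 1·(-3) - 4·6 = -3 - 24 = -27
j: 4·(-1) - 3·(-3) = -4 - (-9) = 5
k: 3·6 - 1·(-1) = 18 - (-1) = 19
u × v = (-27, 5, 19)
|u × v| = √((-27)² + 5² + 19²) = √1115 ≈ 33.3916
area = ½ · 33.3916 ≈ 16.696

16.696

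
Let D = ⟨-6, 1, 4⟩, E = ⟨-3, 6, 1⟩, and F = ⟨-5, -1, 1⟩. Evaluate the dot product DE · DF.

2

DE = E − D = (3, 5, -3)
DF = F − D = (1, -2, -3)
DE · DF = 3·1 + 5·(-2) + (-3)·(-3) = 3 - 10 + 9 = 2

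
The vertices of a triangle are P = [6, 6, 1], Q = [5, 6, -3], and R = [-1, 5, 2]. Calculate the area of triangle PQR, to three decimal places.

PQ = (-1, 0, -4),  PR = (-7, -1, 1)
i: 0·1 - (-4)·(-1) = 0 - 4 = -4
j: (-4)·(-7) - (-1)·1 = 28 - (-1) = 29
k: (-1)·(-1) - 0·(-7) = 1 - 0 = 1
PQ × PR = (-4, 29, 1)
|PQ × PR| = √858 ≈ 29.2916
area = ½ · 29.2916 ≈ 14.646

14.646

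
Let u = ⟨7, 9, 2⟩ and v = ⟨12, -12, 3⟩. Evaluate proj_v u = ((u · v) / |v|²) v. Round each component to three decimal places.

(-0.727, 0.727, -0.182)

u · v = 7·12 + 9·(-12) + 2·3 = 84 - 108 + 6 = -18
|v|² = 144 + 144 + 9 = 297
proj_v u = (-18/297) · (12, -12, 3) ≈ (-0.727, 0.727, -0.182)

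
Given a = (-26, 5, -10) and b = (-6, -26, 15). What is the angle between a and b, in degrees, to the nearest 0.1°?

a · b = (-26)·(-6) + 5·(-26) + (-10)·15 = 156 - 130 - 150 = -124
|a|² = 676 + 25 + 100 = 801,  |a| = √801 ≈ 28.301943
|b|² = 36 + 676 + 225 = 937,  |b| = √937 ≈ 30.610456
cos θ = -124 / (28.301943 · 30.610456) ≈ -0.14313
θ = arccos(-0.14313) ≈ 98.2°

98.2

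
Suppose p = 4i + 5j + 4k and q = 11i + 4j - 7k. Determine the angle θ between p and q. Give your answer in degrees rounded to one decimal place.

69.5

p · q = 4·11 + 5·4 + 4·(-7) = 44 + 20 - 28 = 36
|p|² = 16 + 25 + 16 = 57,  |p| = √57 ≈ 7.549834
|q|² = 121 + 16 + 49 = 186,  |q| = √186 ≈ 13.638182
cos θ = 36 / (7.549834 · 13.638182) ≈ 0.34963
θ = arccos(0.34963) ≈ 69.5°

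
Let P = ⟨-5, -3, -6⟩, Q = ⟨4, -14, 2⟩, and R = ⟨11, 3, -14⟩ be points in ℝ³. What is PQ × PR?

PQ = (9, -11, 8)
PR = (16, 6, -8)
i: (-11)·(-8) - 8·6 = 88 - 48 = 40
j: 8·16 - 9·(-8) = 128 - (-72) = 200
k: 9·6 - (-11)·16 = 54 - (-176) = 230
PQ × PR = (40, 200, 230)

(40, 200, 230)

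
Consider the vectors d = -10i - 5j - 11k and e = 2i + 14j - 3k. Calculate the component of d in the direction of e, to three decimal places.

d · e = (-10)·2 + (-5)·14 + (-11)·(-3) = -20 - 70 + 33 = -57
|e| = √(4 + 196 + 9) = √209 ≈ 14.4568
comp_e d = -57 / √209 ≈ -3.943

-3.943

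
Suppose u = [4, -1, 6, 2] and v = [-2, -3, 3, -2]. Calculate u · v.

u · v = 4·(-2) + (-1)·(-3) + 6·3 + 2·(-2) = -8 + 3 + 18 - 4 = 9

9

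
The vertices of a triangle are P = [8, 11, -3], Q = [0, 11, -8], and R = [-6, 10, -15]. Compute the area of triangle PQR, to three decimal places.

PQ = (-8, 0, -5),  PR = (-14, -1, -12)
i: 0·(-12) - (-5)·(-1) = 0 - 5 = -5
j: (-5)·(-14) - (-8)·(-12) = 70 - 96 = -26
k: (-8)·(-1) - 0·(-14) = 8 - 0 = 8
PQ × PR = (-5, -26, 8)
|PQ × PR| = √765 ≈ 27.6586
area = ½ · 27.6586 ≈ 13.829

13.829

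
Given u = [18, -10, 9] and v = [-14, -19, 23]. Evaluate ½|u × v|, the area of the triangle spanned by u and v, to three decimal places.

363.113

i: (-10)·23 - 9·(-19) = -230 - (-171) = -59
j: 9·(-14) - 18·23 = -126 - 414 = -540
k: 18·(-19) - (-10)·(-14) = -342 - 140 = -482
u × v = (-59, -540, -482)
|u × v| = √((-59)² + (-540)² + (-482)²) = √527405 ≈ 726.2265
area = ½ · 726.2265 ≈ 363.113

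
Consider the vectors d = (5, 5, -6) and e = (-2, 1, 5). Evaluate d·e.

d · e = 5·(-2) + 5·1 + (-6)·5 = -10 + 5 - 30 = -35

-35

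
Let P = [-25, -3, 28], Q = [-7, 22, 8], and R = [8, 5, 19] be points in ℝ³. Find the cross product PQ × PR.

PQ = (18, 25, -20)
PR = (33, 8, -9)
i: 25·(-9) - (-20)·8 = -225 - (-160) = -65
j: (-20)·33 - 18·(-9) = -660 - (-162) = -498
k: 18·8 - 25·33 = 144 - 825 = -681
PQ × PR = (-65, -498, -681)

(-65, -498, -681)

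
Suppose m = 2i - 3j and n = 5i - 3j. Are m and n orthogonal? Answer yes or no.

m · n = 2·5 + (-3)·(-3) = 10 + 9 = 19
Nonzero, so the vectors are not orthogonal.

no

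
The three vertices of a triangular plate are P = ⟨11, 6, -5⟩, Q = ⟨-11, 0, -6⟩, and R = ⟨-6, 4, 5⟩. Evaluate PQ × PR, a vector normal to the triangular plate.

PQ = (-22, -6, -1)
PR = (-17, -2, 10)
i: (-6)·10 - (-1)·(-2) = -60 - 2 = -62
j: (-1)·(-17) - (-22)·10 = 17 - (-220) = 237
k: (-22)·(-2) - (-6)·(-17) = 44 - 102 = -58
PQ × PR = (-62, 237, -58)

(-62, 237, -58)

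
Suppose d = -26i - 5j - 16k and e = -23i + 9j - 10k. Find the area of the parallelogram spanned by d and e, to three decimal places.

413.644

i: (-5)·(-10) - (-16)·9 = 50 - (-144) = 194
j: (-16)·(-23) - (-26)·(-10) = 368 - 260 = 108
k: (-26)·9 - (-5)·(-23) = -234 - 115 = -349
d × e = (194, 108, -349)
|d × e| = √(194² + 108² + (-349)²) = √171101 ≈ 413.6436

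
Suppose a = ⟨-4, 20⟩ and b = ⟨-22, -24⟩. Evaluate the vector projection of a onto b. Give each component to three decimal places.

(8.136, 8.875)

a · b = (-4)·(-22) + 20·(-24) = 88 - 480 = -392
|b|² = 484 + 576 = 1060
proj_b a = (-392/1060) · (-22, -24) ≈ (8.136, 8.875)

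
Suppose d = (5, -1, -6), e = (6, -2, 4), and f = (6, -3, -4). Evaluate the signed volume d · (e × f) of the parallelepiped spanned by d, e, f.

e × f:
i: (-2)·(-4) - 4·(-3) = 8 - (-12) = 20
j: 4·6 - 6·(-4) = 24 - (-24) = 48
k: 6·(-3) - (-2)·6 = -18 - (-12) = -6
e × f = (20, 48, -6)
d · (e × f) = 5·20 + (-1)·48 + (-6)·(-6) = 100 - 48 + 36 = 88

88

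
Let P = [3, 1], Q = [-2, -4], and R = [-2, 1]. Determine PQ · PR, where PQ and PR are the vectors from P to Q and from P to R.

PQ = Q − P = (-5, -5)
PR = R − P = (-5, 0)
PQ · PR = (-5)·(-5) + (-5)·0 = 25 + 0 = 25

25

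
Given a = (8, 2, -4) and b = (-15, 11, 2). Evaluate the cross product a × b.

i: 2·2 - (-4)·11 = 4 - (-44) = 48
j: (-4)·(-15) - 8·2 = 60 - 16 = 44
k: 8·11 - 2·(-15) = 88 - (-30) = 118
a × b = (48, 44, 118)

(48, 44, 118)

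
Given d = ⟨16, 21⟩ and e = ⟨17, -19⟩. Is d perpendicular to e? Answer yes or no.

no

d · e = 16·17 + 21·(-19) = 272 - 399 = -127
Nonzero, so the vectors are not orthogonal.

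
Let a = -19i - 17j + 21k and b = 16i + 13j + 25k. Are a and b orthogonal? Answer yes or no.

yes

a · b = (-19)·16 + (-17)·13 + 21·25 = -304 - 221 + 525 = 0
Zero, so the vectors are orthogonal.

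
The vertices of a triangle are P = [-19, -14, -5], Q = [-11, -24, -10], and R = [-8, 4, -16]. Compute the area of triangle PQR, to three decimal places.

162.485

PQ = (8, -10, -5),  PR = (11, 18, -11)
i: (-10)·(-11) - (-5)·18 = 110 - (-90) = 200
j: (-5)·11 - 8·(-11) = -55 - (-88) = 33
k: 8·18 - (-10)·11 = 144 - (-110) = 254
PQ × PR = (200, 33, 254)
|PQ × PR| = √105605 ≈ 324.9692
area = ½ · 324.9692 ≈ 162.485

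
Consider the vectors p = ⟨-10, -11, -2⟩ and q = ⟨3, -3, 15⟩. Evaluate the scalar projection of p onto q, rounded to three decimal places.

p · q = (-10)·3 + (-11)·(-3) + (-2)·15 = -30 + 33 - 30 = -27
|q| = √(9 + 9 + 225) = √243 ≈ 15.5885
comp_q p = -27 / √243 ≈ -1.732

-1.732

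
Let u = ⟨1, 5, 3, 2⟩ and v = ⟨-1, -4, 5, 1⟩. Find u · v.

u · v = 1·(-1) + 5·(-4) + 3·5 + 2·1 = -1 - 20 + 15 + 2 = -4

-4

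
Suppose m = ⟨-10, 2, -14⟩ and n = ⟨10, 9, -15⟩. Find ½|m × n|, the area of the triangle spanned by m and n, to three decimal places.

162.339

i: 2·(-15) - (-14)·9 = -30 - (-126) = 96
j: (-14)·10 - (-10)·(-15) = -140 - 150 = -290
k: (-10)·9 - 2·10 = -90 - 20 = -110
m × n = (96, -290, -110)
|m × n| = √(96² + (-290)² + (-110)²) = √105416 ≈ 324.6783
area = ½ · 324.6783 ≈ 162.339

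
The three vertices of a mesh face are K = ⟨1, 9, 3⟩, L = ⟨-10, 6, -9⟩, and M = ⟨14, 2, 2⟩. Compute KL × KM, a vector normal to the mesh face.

(-81, -167, 116)

KL = (-11, -3, -12)
KM = (13, -7, -1)
i: (-3)·(-1) - (-12)·(-7) = 3 - 84 = -81
j: (-12)·13 - (-11)·(-1) = -156 - 11 = -167
k: (-11)·(-7) - (-3)·13 = 77 - (-39) = 116
KL × KM = (-81, -167, 116)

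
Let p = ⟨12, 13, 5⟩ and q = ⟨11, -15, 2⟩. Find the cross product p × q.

i: 13·2 - 5·(-15) = 26 - (-75) = 101
j: 5·11 - 12·2 = 55 - 24 = 31
k: 12·(-15) - 13·11 = -180 - 143 = -323
p × q = (101, 31, -323)

(101, 31, -323)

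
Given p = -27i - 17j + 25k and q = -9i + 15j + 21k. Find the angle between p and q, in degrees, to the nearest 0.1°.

62.4

p · q = (-27)·(-9) + (-17)·15 + 25·21 = 243 - 255 + 525 = 513
|p|² = 729 + 289 + 625 = 1643,  |p| = √1643 ≈ 40.533936
|q|² = 81 + 225 + 441 = 747,  |q| = √747 ≈ 27.331301
cos θ = 513 / (40.533936 · 27.331301) ≈ 0.46306
θ = arccos(0.46306) ≈ 62.4°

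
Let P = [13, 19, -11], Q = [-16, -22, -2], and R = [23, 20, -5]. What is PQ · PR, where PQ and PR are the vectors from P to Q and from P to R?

-277

PQ = Q − P = (-29, -41, 9)
PR = R − P = (10, 1, 6)
PQ · PR = (-29)·10 + (-41)·1 + 9·6 = -290 - 41 + 54 = -277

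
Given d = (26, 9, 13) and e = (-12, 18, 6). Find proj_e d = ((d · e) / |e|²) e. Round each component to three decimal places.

d · e = 26·(-12) + 9·18 + 13·6 = -312 + 162 + 78 = -72
|e|² = 144 + 324 + 36 = 504
proj_e d = (-72/504) · (-12, 18, 6) ≈ (1.714, -2.571, -0.857)

(1.714, -2.571, -0.857)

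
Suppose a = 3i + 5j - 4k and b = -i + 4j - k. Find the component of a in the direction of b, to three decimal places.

a · b = 3·(-1) + 5·4 + (-4)·(-1) = -3 + 20 + 4 = 21
|b| = √(1 + 16 + 1) = √18 ≈ 4.2426
comp_b a = 21 / √18 ≈ 4.950

4.950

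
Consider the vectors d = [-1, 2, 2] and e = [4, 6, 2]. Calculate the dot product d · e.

d · e = (-1)·4 + 2·6 + 2·2 = -4 + 12 + 4 = 12

12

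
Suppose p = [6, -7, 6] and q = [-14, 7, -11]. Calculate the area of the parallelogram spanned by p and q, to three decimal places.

68.447

i: (-7)·(-11) - 6·7 = 77 - 42 = 35
j: 6·(-14) - 6·(-11) = -84 - (-66) = -18
k: 6·7 - (-7)·(-14) = 42 - 98 = -56
p × q = (35, -18, -56)
|p × q| = √(35² + (-18)² + (-56)²) = √4685 ≈ 68.4471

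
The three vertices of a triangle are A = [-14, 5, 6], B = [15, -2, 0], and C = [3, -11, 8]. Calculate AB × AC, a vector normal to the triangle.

(-110, -160, -345)

AB = (29, -7, -6)
AC = (17, -16, 2)
i: (-7)·2 - (-6)·(-16) = -14 - 96 = -110
j: (-6)·17 - 29·2 = -102 - 58 = -160
k: 29·(-16) - (-7)·17 = -464 - (-119) = -345
AB × AC = (-110, -160, -345)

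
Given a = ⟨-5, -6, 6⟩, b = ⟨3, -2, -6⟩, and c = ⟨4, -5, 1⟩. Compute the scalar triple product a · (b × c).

280

b × c:
i: (-2)·1 - (-6)·(-5) = -2 - 30 = -32
j: (-6)·4 - 3·1 = -24 - 3 = -27
k: 3·(-5) - (-2)·4 = -15 - (-8) = -7
b × c = (-32, -27, -7)
a · (b × c) = (-5)·(-32) + (-6)·(-27) + 6·(-7) = 160 + 162 - 42 = 280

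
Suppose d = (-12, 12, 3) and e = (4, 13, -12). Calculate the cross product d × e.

i: 12·(-12) - 3·13 = -144 - 39 = -183
j: 3·4 - (-12)·(-12) = 12 - 144 = -132
k: (-12)·13 - 12·4 = -156 - 48 = -204
d × e = (-183, -132, -204)

(-183, -132, -204)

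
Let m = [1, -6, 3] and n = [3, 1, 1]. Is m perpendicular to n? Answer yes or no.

yes

m · n = 1·3 + (-6)·1 + 3·1 = 3 - 6 + 3 = 0
Zero, so the vectors are orthogonal.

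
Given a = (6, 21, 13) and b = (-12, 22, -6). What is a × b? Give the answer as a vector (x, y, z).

i: 21·(-6) - 13·22 = -126 - 286 = -412
j: 13·(-12) - 6·(-6) = -156 - (-36) = -120
k: 6·22 - 21·(-12) = 132 - (-252) = 384
a × b = (-412, -120, 384)

(-412, -120, 384)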